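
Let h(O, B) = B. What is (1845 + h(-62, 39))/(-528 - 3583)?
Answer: -1884/4111 ≈ -0.45828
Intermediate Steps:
(1845 + h(-62, 39))/(-528 - 3583) = (1845 + 39)/(-528 - 3583) = 1884/(-4111) = 1884*(-1/4111) = -1884/4111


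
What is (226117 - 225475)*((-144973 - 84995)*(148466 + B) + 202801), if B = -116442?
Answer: -4727875740702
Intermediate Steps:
(226117 - 225475)*((-144973 - 84995)*(148466 + B) + 202801) = (226117 - 225475)*((-144973 - 84995)*(148466 - 116442) + 202801) = 642*(-229968*32024 + 202801) = 642*(-7364495232 + 202801) = 642*(-7364292431) = -4727875740702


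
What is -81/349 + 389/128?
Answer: 125393/44672 ≈ 2.8070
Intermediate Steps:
-81/349 + 389/128 = 125393/44672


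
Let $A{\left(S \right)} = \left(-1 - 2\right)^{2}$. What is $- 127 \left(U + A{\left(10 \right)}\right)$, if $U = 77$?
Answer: $-10922$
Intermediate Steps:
$A{\left(S \right)} = 9$ ($A{\left(S \right)} = \left(-3\right)^{2} = 9$)
$- 127 \left(U + A{\left(10 \right)}\right) = - 127 \left(77 + 9\right) = \left(-127\right) 86 = -10922$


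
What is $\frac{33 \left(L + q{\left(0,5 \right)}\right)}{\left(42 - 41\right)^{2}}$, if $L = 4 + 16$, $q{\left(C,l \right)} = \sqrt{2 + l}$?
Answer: $660 + 33 \sqrt{7} \approx 747.31$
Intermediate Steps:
$L = 20$
$\frac{33 \left(L + q{\left(0,5 \right)}\right)}{\left(42 - 41\right)^{2}} = \frac{33 \left(20 + \sqrt{2 + 5}\right)}{\left(42 - 41\right)^{2}} = \frac{33 \left(20 + \sqrt{7}\right)}{1^{2}} = \frac{660 + 33 \sqrt{7}}{1} = \left(660 + 33 \sqrt{7}\right) 1 = 660 + 33 \sqrt{7}$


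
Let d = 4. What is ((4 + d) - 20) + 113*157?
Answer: 17729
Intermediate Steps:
((4 + d) - 20) + 113*157 = ((4 + 4) - 20) + 113*157 = (8 - 20) + 17741 = -12 + 17741 = 17729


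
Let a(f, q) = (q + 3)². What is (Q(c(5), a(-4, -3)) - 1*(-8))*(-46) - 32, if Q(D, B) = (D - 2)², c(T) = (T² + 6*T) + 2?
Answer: -139550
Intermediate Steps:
c(T) = 2 + T² + 6*T
a(f, q) = (3 + q)²
Q(D, B) = (-2 + D)²
(Q(c(5), a(-4, -3)) - 1*(-8))*(-46) - 32 = ((-2 + (2 + 5² + 6*5))² - 1*(-8))*(-46) - 32 = ((-2 + (2 + 25 + 30))² + 8)*(-46) - 32 = ((-2 + 57)² + 8)*(-46) - 32 = (55² + 8)*(-46) - 32 = (3025 + 8)*(-46) - 32 = 3033*(-46) - 32 = -139518 - 32 = -139550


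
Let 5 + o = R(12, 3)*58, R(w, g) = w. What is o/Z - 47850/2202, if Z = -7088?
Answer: -56780397/2601296 ≈ -21.828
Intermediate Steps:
o = 691 (o = -5 + 12*58 = -5 + 696 = 691)
o/Z - 47850/2202 = 691/(-7088) - 47850/2202 = 691*(-1/7088) - 47850*1/2202 = -691/7088 - 7975/367 = -56780397/2601296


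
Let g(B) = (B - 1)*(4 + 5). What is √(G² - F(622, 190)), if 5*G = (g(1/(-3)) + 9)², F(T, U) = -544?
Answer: √13681/5 ≈ 23.393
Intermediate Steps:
g(B) = -9 + 9*B (g(B) = (-1 + B)*9 = -9 + 9*B)
G = 9/5 (G = ((-9 + 9/(-3)) + 9)²/5 = ((-9 + 9*(-⅓)) + 9)²/5 = ((-9 - 3) + 9)²/5 = (-12 + 9)²/5 = (⅕)*(-3)² = (⅕)*9 = 9/5 ≈ 1.8000)
√(G² - F(622, 190)) = √((9/5)² - 1*(-544)) = √(81/25 + 544) = √(13681/25) = √13681/5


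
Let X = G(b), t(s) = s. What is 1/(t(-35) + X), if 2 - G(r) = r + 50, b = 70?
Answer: -1/153 ≈ -0.0065359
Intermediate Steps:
G(r) = -48 - r (G(r) = 2 - (r + 50) = 2 - (50 + r) = 2 + (-50 - r) = -48 - r)
X = -118 (X = -48 - 1*70 = -48 - 70 = -118)
1/(t(-35) + X) = 1/(-35 - 118) = 1/(-153) = -1/153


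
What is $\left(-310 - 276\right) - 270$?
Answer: $-856$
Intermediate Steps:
$\left(-310 - 276\right) - 270 = -586 - 270 = -856$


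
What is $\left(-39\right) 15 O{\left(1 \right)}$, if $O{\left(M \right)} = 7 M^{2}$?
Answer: $-4095$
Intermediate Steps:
$\left(-39\right) 15 O{\left(1 \right)} = \left(-39\right) 15 \cdot 7 \cdot 1^{2} = - 585 \cdot 7 \cdot 1 = \left(-585\right) 7 = -4095$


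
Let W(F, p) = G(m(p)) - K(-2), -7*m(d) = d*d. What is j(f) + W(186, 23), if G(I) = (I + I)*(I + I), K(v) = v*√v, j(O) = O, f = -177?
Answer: 1110691/49 + 2*I*√2 ≈ 22667.0 + 2.8284*I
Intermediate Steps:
m(d) = -d²/7 (m(d) = -d*d/7 = -d²/7)
K(v) = v^(3/2)
G(I) = 4*I² (G(I) = (2*I)*(2*I) = 4*I²)
W(F, p) = 4*p⁴/49 + 2*I*√2 (W(F, p) = 4*(-p²/7)² - (-2)^(3/2) = 4*(p⁴/49) - (-2)*I*√2 = 4*p⁴/49 + 2*I*√2)
j(f) + W(186, 23) = -177 + ((4/49)*23⁴ + 2*I*√2) = -177 + ((4/49)*279841 + 2*I*√2) = -177 + (1119364/49 + 2*I*√2) = 1110691/49 + 2*I*√2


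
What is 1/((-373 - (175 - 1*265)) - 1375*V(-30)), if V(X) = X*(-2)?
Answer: -1/82783 ≈ -1.2080e-5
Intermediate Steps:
V(X) = -2*X
1/((-373 - (175 - 1*265)) - 1375*V(-30)) = 1/((-373 - (175 - 1*265)) - (-2750)*(-30)) = 1/((-373 - (175 - 265)) - 1375*60) = 1/((-373 - 1*(-90)) - 82500) = 1/((-373 + 90) - 82500) = 1/(-283 - 82500) = 1/(-82783) = -1/82783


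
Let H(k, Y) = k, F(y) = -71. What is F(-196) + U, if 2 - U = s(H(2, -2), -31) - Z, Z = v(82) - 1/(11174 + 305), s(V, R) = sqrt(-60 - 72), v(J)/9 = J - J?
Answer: -792052/11479 - 2*I*sqrt(33) ≈ -69.0 - 11.489*I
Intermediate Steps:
v(J) = 0 (v(J) = 9*(J - J) = 9*0 = 0)
s(V, R) = 2*I*sqrt(33) (s(V, R) = sqrt(-132) = 2*I*sqrt(33))
Z = -1/11479 (Z = 0 - 1/(11174 + 305) = 0 - 1/11479 = -1/11479 ≈ -8.7116e-5)
U = 22957/11479 - 2*I*sqrt(33) (U = 2 - (2*I*sqrt(33) - 1*(-1/11479)) = 2 - (2*I*sqrt(33) + 1/11479) = 2 - (1/11479 + 2*I*sqrt(33)) = 2 + (-1/11479 - 2*I*sqrt(33)) = 22957/11479 - 2*I*sqrt(33) ≈ 1.9999 - 11.489*I)
F(-196) + U = -71 + (22957/11479 - 2*I*sqrt(33)) = -792052/11479 - 2*I*sqrt(33)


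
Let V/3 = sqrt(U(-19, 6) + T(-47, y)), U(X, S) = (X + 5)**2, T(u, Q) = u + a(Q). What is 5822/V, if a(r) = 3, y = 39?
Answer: 2911*sqrt(38)/114 ≈ 157.41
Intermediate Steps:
T(u, Q) = 3 + u (T(u, Q) = u + 3 = 3 + u)
U(X, S) = (5 + X)**2
V = 6*sqrt(38) (V = 3*sqrt((5 - 19)**2 + (3 - 47)) = 3*sqrt((-14)**2 - 44) = 3*sqrt(196 - 44) = 3*sqrt(152) = 3*(2*sqrt(38)) = 6*sqrt(38) ≈ 36.987)
5822/V = 5822/((6*sqrt(38))) = 5822*(sqrt(38)/228) = 2911*sqrt(38)/114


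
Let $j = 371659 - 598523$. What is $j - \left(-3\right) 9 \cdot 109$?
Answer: $-223921$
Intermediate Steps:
$j = -226864$
$j - \left(-3\right) 9 \cdot 109 = -226864 - \left(-3\right) 9 \cdot 109 = -226864 - \left(-27\right) 109 = -226864 - -2943 = -226864 + 2943 = -223921$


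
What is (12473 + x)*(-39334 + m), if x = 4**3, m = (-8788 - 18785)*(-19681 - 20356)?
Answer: 13839605169579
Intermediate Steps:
m = 1103940201 (m = -27573*(-40037) = 1103940201)
x = 64
(12473 + x)*(-39334 + m) = (12473 + 64)*(-39334 + 1103940201) = 12537*1103900867 = 13839605169579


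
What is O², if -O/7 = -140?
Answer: 960400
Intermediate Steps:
O = 980 (O = -7*(-140) = 980)
O² = 980² = 960400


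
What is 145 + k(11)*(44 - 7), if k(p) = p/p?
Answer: 182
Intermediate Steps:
k(p) = 1
145 + k(11)*(44 - 7) = 145 + 1*(44 - 7) = 145 + 1*37 = 145 + 37 = 182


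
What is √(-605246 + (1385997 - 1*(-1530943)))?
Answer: √2311694 ≈ 1520.4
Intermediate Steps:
√(-605246 + (1385997 - 1*(-1530943))) = √(-605246 + (1385997 + 1530943)) = √(-605246 + 2916940) = √2311694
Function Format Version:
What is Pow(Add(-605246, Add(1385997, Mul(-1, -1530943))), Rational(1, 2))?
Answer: Pow(2311694, Rational(1, 2)) ≈ 1520.4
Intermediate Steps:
Pow(Add(-605246, Add(1385997, Mul(-1, -1530943))), Rational(1, 2)) = Pow(Add(-605246, Add(1385997, 1530943)), Rational(1, 2)) = Pow(Add(-605246, 2916940), Rational(1, 2)) = Pow(2311694, Rational(1, 2))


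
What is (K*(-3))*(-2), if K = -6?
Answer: -36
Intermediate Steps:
(K*(-3))*(-2) = -6*(-3)*(-2) = 18*(-2) = -36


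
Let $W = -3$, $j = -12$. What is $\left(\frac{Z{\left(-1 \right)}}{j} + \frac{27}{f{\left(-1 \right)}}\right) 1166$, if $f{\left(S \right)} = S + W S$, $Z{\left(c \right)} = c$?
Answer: $\frac{95029}{6} \approx 15838.0$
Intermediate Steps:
$f{\left(S \right)} = - 2 S$ ($f{\left(S \right)} = S - 3 S = - 2 S$)
$\left(\frac{Z{\left(-1 \right)}}{j} + \frac{27}{f{\left(-1 \right)}}\right) 1166 = \left(- \frac{1}{-12} + \frac{27}{\left(-2\right) \left(-1\right)}\right) 1166 = \left(\left(-1\right) \left(- \frac{1}{12}\right) + \frac{27}{2}\right) 1166 = \left(\frac{1}{12} + 27 \cdot \frac{1}{2}\right) 1166 = \left(\frac{1}{12} + \frac{27}{2}\right) 1166 = \frac{163}{12} \cdot 1166 = \frac{95029}{6}$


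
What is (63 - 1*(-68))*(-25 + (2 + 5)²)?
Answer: 3144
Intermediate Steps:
(63 - 1*(-68))*(-25 + (2 + 5)²) = (63 + 68)*(-25 + 7²) = 131*(-25 + 49) = 131*24 = 3144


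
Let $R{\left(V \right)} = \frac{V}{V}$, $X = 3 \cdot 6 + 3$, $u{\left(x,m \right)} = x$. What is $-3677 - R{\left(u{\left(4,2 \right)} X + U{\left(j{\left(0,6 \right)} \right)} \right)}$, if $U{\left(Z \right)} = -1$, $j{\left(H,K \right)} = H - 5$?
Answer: $-3678$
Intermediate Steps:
$j{\left(H,K \right)} = -5 + H$ ($j{\left(H,K \right)} = H - 5 = -5 + H$)
$X = 21$ ($X = 18 + 3 = 21$)
$R{\left(V \right)} = 1$
$-3677 - R{\left(u{\left(4,2 \right)} X + U{\left(j{\left(0,6 \right)} \right)} \right)} = -3677 - 1 = -3678$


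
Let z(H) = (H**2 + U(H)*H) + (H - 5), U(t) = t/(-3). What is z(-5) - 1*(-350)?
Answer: 1070/3 ≈ 356.67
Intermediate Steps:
U(t) = -t/3 (U(t) = t*(-1/3) = -t/3)
z(H) = -5 + H + 2*H**2/3 (z(H) = (H**2 + (-H/3)*H) + (H - 5) = (H**2 - H**2/3) + (-5 + H) = 2*H**2/3 + (-5 + H) = -5 + H + 2*H**2/3)
z(-5) - 1*(-350) = (-5 - 5 + (2/3)*(-5)**2) - 1*(-350) = (-5 - 5 + (2/3)*25) + 350 = (-5 - 5 + 50/3) + 350 = 20/3 + 350 = 1070/3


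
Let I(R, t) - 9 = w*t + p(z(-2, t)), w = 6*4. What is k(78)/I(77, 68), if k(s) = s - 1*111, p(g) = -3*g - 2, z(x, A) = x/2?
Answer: -33/1642 ≈ -0.020097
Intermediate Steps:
z(x, A) = x/2 (z(x, A) = x*(1/2) = x/2)
w = 24
p(g) = -2 - 3*g
k(s) = -111 + s (k(s) = s - 111 = -111 + s)
I(R, t) = 10 + 24*t (I(R, t) = 9 + (24*t + (-2 - 3*(-2)/2)) = 9 + (24*t + (-2 - 3*(-1))) = 9 + (24*t + (-2 + 3)) = 9 + (24*t + 1) = 9 + (1 + 24*t) = 10 + 24*t)
k(78)/I(77, 68) = (-111 + 78)/(10 + 24*68) = -33/(10 + 1632) = -33/1642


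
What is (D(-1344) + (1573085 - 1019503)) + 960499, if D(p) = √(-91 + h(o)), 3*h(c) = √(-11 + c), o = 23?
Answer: 1514081 + √(-819 + 6*√3)/3 ≈ 1.5141e+6 + 9.4787*I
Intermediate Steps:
h(c) = √(-11 + c)/3
D(p) = √(-91 + 2*√3/3) (D(p) = √(-91 + √(-11 + 23)/3) = √(-91 + √12/3) = √(-91 + (2*√3)/3) = √(-91 + 2*√3/3))
(D(-1344) + (1573085 - 1019503)) + 960499 = (√(-819 + 6*√3)/3 + (1573085 - 1019503)) + 960499 = (√(-819 + 6*√3)/3 + 553582) + 960499 = (553582 + √(-819 + 6*√3)/3) + 960499 = 1514081 + √(-819 + 6*√3)/3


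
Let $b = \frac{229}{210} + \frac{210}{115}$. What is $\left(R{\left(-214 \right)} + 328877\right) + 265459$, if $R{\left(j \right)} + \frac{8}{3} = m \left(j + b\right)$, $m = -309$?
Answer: $\frac{3185665697}{4830} \approx 6.5956 \cdot 10^{5}$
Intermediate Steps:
$b = \frac{14087}{4830}$ ($b = 229 \cdot \frac{1}{210} + 210 \cdot \frac{1}{115} = \frac{229}{210} + \frac{42}{23} = \frac{14087}{4830} \approx 2.9166$)
$R{\left(j \right)} = - \frac{4365763}{4830} - 309 j$ ($R{\left(j \right)} = - \frac{8}{3} - 309 \left(j + \frac{14087}{4830}\right) = - \frac{8}{3} - 309 \left(\frac{14087}{4830} + j\right) = - \frac{8}{3} - \left(\frac{1450961}{1610} + 309 j\right) = - \frac{4365763}{4830} - 309 j$)
$\left(R{\left(-214 \right)} + 328877\right) + 265459 = \left(\left(- \frac{4365763}{4830} - -66126\right) + 328877\right) + 265459 = \left(\left(- \frac{4365763}{4830} + 66126\right) + 328877\right) + 265459 = \left(\frac{315022817}{4830} + 328877\right) + 265459 = \frac{1903498727}{4830} + 265459 = \frac{3185665697}{4830}$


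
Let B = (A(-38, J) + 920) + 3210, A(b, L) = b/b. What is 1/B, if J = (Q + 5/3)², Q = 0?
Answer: 1/4131 ≈ 0.00024207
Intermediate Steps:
J = 25/9 (J = (0 + 5/3)² = (5/3)² = 25/9 ≈ 2.7778)
A(b, L) = 1
B = 4131 (B = (1 + 920) + 3210 = 921 + 3210 = 4131)
1/B = 1/4131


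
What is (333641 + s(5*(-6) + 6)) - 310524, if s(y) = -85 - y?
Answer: 23056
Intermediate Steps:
(333641 + s(5*(-6) + 6)) - 310524 = (333641 + (-85 - (5*(-6) + 6))) - 310524 = (333641 + (-85 - (-30 + 6))) - 310524 = (333641 + (-85 - 1*(-24))) - 310524 = (333641 + (-85 + 24)) - 310524 = (333641 - 61) - 310524 = 333580 - 310524 = 23056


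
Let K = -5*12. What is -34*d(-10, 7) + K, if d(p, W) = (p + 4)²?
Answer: -1284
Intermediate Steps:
d(p, W) = (4 + p)²
K = -60
-34*d(-10, 7) + K = -34*(4 - 10)² - 60 = -34*(-6)² - 60 = -34*36 - 60 = -1224 - 60 = -1284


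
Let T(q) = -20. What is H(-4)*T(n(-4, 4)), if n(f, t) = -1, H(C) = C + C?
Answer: 160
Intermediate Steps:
H(C) = 2*C
H(-4)*T(n(-4, 4)) = (2*(-4))*(-20) = -8*(-20) = 160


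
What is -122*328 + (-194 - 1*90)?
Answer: -40300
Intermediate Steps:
-122*328 + (-194 - 1*90) = -40016 + (-194 - 90) = -40016 - 284 = -40300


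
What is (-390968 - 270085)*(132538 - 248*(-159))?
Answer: -113681284410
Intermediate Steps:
(-390968 - 270085)*(132538 - 248*(-159)) = -661053*(132538 + 39432) = -661053*171970 = -113681284410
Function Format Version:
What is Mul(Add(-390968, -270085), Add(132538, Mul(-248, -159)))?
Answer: -113681284410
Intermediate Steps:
Mul(Add(-390968, -270085), Add(132538, Mul(-248, -159))) = Mul(-661053, Add(132538, 39432)) = Mul(-661053, 171970) = -113681284410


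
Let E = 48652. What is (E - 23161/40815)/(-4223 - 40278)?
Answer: -1985708219/1816308315 ≈ -1.0933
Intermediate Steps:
(E - 23161/40815)/(-4223 - 40278) = (48652 - 23161/40815)/(-4223 - 40278) = (48652 - 23161*1/40815)/(-44501) = (48652 - 23161/40815)*(-1/44501) = (1985708219/40815)*(-1/44501) = -1985708219/1816308315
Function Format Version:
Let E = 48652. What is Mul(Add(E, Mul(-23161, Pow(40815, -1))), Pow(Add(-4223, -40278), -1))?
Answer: Rational(-1985708219, 1816308315) ≈ -1.0933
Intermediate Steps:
Mul(Add(E, Mul(-23161, Pow(40815, -1))), Pow(Add(-4223, -40278), -1)) = Mul(Add(48652, Mul(-23161, Pow(40815, -1))), Pow(Add(-4223, -40278), -1)) = Mul(Add(48652, Mul(-23161, Rational(1, 40815))), Pow(-44501, -1)) = Mul(Add(48652, Rational(-23161, 40815)), Rational(-1, 44501)) = Mul(Rational(1985708219, 40815), Rational(-1, 44501)) = Rational(-1985708219, 1816308315)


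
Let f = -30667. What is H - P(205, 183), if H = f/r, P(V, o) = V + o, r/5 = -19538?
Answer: -37873053/97690 ≈ -387.69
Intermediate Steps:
r = -97690 (r = 5*(-19538) = -97690)
H = 30667/97690 (H = -30667/(-97690) = -30667*(-1/97690) = 30667/97690 ≈ 0.31392)
H - P(205, 183) = 30667/97690 - (205 + 183) = 30667/97690 - 1*388 = 30667/97690 - 388 = -37873053/97690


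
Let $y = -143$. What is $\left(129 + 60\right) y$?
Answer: $-27027$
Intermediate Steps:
$\left(129 + 60\right) y = \left(129 + 60\right) \left(-143\right) = 189 \left(-143\right) = -27027$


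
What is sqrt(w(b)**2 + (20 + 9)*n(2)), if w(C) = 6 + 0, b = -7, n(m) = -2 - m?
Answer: 4*I*sqrt(5) ≈ 8.9443*I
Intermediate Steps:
w(C) = 6
sqrt(w(b)**2 + (20 + 9)*n(2)) = sqrt(6**2 + (20 + 9)*(-2 - 1*2)) = sqrt(36 + 29*(-2 - 2)) = sqrt(36 + 29*(-4)) = sqrt(36 - 116) = sqrt(-80) = 4*I*sqrt(5)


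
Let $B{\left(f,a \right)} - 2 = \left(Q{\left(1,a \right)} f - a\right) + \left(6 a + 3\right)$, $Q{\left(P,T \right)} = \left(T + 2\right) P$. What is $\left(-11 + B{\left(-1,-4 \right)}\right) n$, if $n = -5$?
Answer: $120$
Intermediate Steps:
$Q{\left(P,T \right)} = P \left(2 + T\right)$ ($Q{\left(P,T \right)} = \left(2 + T\right) P = P \left(2 + T\right)$)
$B{\left(f,a \right)} = 5 + 5 a + f \left(2 + a\right)$ ($B{\left(f,a \right)} = 2 - \left(-3 - 5 a - 1 \left(2 + a\right) f\right) = 2 - \left(-3 - 5 a - \left(2 + a\right) f\right) = 2 - \left(-3 - 5 a - f \left(2 + a\right)\right) = 2 + \left(3 + 5 a + f \left(2 + a\right)\right) = 5 + 5 a + f \left(2 + a\right)$)
$\left(-11 + B{\left(-1,-4 \right)}\right) n = \left(-11 + \left(5 + 5 \left(-4\right) - \left(2 - 4\right)\right)\right) \left(-5\right) = \left(-11 - 13\right) \left(-5\right) = \left(-24\right) \left(-5\right) = 120$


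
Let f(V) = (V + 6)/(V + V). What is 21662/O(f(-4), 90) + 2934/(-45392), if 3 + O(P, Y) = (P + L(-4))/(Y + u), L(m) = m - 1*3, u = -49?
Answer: -80629847635/11824616 ≈ -6818.8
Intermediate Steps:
f(V) = (6 + V)/(2*V) (f(V) = (6 + V)/((2*V)) = (6 + V)*(1/(2*V)) = (6 + V)/(2*V))
L(m) = -3 + m (L(m) = m - 3 = -3 + m)
O(P, Y) = -3 + (-7 + P)/(-49 + Y) (O(P, Y) = -3 + (P + (-3 - 4))/(Y - 49) = -3 + (P - 7)/(-49 + Y) = -3 + (-7 + P)/(-49 + Y))
21662/O(f(-4), 90) + 2934/(-45392) = 21662/(((140 + (½)*(6 - 4)/(-4) - 3*90)/(-49 + 90))) + 2934/(-45392) = 21662/(((140 + (½)*(-¼)*2 - 270)/41)) + 2934*(-1/45392) = 21662/(((140 - ¼ - 270)/41)) - 1467/22696 = 21662/(((1/41)*(-521/4))) - 1467/22696 = 21662/(-521/164) - 1467/22696 = 21662*(-164/521) - 1467/22696 = -3552568/521 - 1467/22696 = -80629847635/11824616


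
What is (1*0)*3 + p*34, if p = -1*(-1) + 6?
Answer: 238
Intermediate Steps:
p = 7 (p = 1 + 6 = 7)
(1*0)*3 + p*34 = (1*0)*3 + 7*34 = 0*3 + 238 = 0 + 238 = 238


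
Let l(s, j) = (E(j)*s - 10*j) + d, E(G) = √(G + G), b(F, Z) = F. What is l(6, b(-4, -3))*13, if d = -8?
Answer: 416 + 156*I*√2 ≈ 416.0 + 220.62*I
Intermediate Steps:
E(G) = √2*√G (E(G) = √(2*G) = √2*√G)
l(s, j) = -8 - 10*j + s*√2*√j (l(s, j) = ((√2*√j)*s - 10*j) - 8 = (s*√2*√j - 10*j) - 8 = (-10*j + s*√2*√j) - 8 = -8 - 10*j + s*√2*√j)
l(6, b(-4, -3))*13 = (-8 - 10*(-4) + 6*√2*√(-4))*13 = (-8 + 40 + 6*√2*(2*I))*13 = (-8 + 40 + 12*I*√2)*13 = (32 + 12*I*√2)*13 = 416 + 156*I*√2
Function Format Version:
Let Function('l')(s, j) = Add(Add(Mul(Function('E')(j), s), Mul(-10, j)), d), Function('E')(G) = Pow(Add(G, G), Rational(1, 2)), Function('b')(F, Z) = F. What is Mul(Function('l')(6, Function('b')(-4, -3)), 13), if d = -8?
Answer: Add(416, Mul(156, I, Pow(2, Rational(1, 2)))) ≈ Add(416.00, Mul(220.62, I))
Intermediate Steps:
Function('E')(G) = Mul(Pow(2, Rational(1, 2)), Pow(G, Rational(1, 2))) (Function('E')(G) = Pow(Mul(2, G), Rational(1, 2)) = Mul(Pow(2, Rational(1, 2)), Pow(G, Rational(1, 2))))
Function('l')(s, j) = Add(-8, Mul(-10, j), Mul(s, Pow(2, Rational(1, 2)), Pow(j, Rational(1, 2)))) (Function('l')(s, j) = Add(Add(Mul(Mul(Pow(2, Rational(1, 2)), Pow(j, Rational(1, 2))), s), Mul(-10, j)), -8) = Add(Add(Mul(s, Pow(2, Rational(1, 2)), Pow(j, Rational(1, 2))), Mul(-10, j)), -8) = Add(Add(Mul(-10, j), Mul(s, Pow(2, Rational(1, 2)), Pow(j, Rational(1, 2)))), -8) = Add(-8, Mul(-10, j), Mul(s, Pow(2, Rational(1, 2)), Pow(j, Rational(1, 2)))))
Mul(Function('l')(6, Function('b')(-4, -3)), 13) = Mul(Add(-8, Mul(-10, -4), Mul(6, Pow(2, Rational(1, 2)), Pow(-4, Rational(1, 2)))), 13) = Mul(Add(-8, 40, Mul(6, Pow(2, Rational(1, 2)), Mul(2, I))), 13) = Mul(Add(-8, 40, Mul(12, I, Pow(2, Rational(1, 2)))), 13) = Mul(Add(32, Mul(12, I, Pow(2, Rational(1, 2)))), 13) = Add(416, Mul(156, I, Pow(2, Rational(1, 2))))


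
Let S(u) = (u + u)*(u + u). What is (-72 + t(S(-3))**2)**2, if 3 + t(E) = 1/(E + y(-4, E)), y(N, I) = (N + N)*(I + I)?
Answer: 337367223618481/85030560000 ≈ 3967.6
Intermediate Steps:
S(u) = 4*u**2 (S(u) = (2*u)*(2*u) = 4*u**2)
y(N, I) = 4*I*N (y(N, I) = (2*N)*(2*I) = 4*I*N)
t(E) = -3 - 1/(15*E) (t(E) = -3 + 1/(E + 4*E*(-4)) = -3 + 1/(E - 16*E) = -3 + 1/(-15*E) = -3 - 1/(15*E))
(-72 + t(S(-3))**2)**2 = (-72 + (-3 - 1/(15*(4*(-3)**2)))**2)**2 = (-72 + (-3 - 1/(15*(4*9)))**2)**2 = (-72 + (-3 - 1/15/36)**2)**2 = (-72 + (-3 - 1/15*1/36)**2)**2 = (-72 + (-3 - 1/540)**2)**2 = (-72 + (-1621/540)**2)**2 = (-72 + 2627641/291600)**2 = (-18367559/291600)**2 = 337367223618481/85030560000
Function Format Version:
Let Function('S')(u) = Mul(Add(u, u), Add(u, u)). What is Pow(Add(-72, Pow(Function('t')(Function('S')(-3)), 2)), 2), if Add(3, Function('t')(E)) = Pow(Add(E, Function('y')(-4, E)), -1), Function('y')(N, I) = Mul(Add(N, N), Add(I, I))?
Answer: Rational(337367223618481, 85030560000) ≈ 3967.6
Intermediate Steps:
Function('S')(u) = Mul(4, Pow(u, 2)) (Function('S')(u) = Mul(Mul(2, u), Mul(2, u)) = Mul(4, Pow(u, 2)))
Function('y')(N, I) = Mul(4, I, N) (Function('y')(N, I) = Mul(Mul(2, N), Mul(2, I)) = Mul(4, I, N))
Function('t')(E) = Add(-3, Mul(Rational(-1, 15), Pow(E, -1))) (Function('t')(E) = Add(-3, Pow(Add(E, Mul(4, E, -4)), -1)) = Add(-3, Pow(Add(E, Mul(-16, E)), -1)) = Add(-3, Pow(Mul(-15, E), -1)) = Add(-3, Mul(Rational(-1, 15), Pow(E, -1))))
Pow(Add(-72, Pow(Function('t')(Function('S')(-3)), 2)), 2) = Pow(Add(-72, Pow(Add(-3, Mul(Rational(-1, 15), Pow(Mul(4, Pow(-3, 2)), -1))), 2)), 2) = Pow(Add(-72, Pow(Add(-3, Mul(Rational(-1, 15), Pow(Mul(4, 9), -1))), 2)), 2) = Pow(Add(-72, Pow(Add(-3, Mul(Rational(-1, 15), Pow(36, -1))), 2)), 2) = Pow(Add(-72, Pow(Add(-3, Mul(Rational(-1, 15), Rational(1, 36))), 2)), 2) = Pow(Add(-72, Pow(Add(-3, Rational(-1, 540)), 2)), 2) = Pow(Add(-72, Pow(Rational(-1621, 540), 2)), 2) = Pow(Add(-72, Rational(2627641, 291600)), 2) = Pow(Rational(-18367559, 291600), 2) = Rational(337367223618481, 85030560000)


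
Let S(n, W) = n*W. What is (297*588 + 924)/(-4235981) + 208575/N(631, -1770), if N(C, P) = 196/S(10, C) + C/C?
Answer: 2787504199374945/13779646193 ≈ 2.0229e+5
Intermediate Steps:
S(n, W) = W*n
N(C, P) = 1 + 98/(5*C) (N(C, P) = 196/((C*10)) + C/C = 196/((10*C)) + 1 = 196*(1/(10*C)) + 1 = 98/(5*C) + 1 = 1 + 98/(5*C))
(297*588 + 924)/(-4235981) + 208575/N(631, -1770) = (297*588 + 924)/(-4235981) + 208575/(((98/5 + 631)/631)) = (174636 + 924)*(-1/4235981) + 208575/(((1/631)*(3253/5))) = 175560*(-1/4235981) + 208575/(3253/3155) = -175560/4235981 + 208575*(3155/3253) = -175560/4235981 + 658054125/3253 = 2787504199374945/13779646193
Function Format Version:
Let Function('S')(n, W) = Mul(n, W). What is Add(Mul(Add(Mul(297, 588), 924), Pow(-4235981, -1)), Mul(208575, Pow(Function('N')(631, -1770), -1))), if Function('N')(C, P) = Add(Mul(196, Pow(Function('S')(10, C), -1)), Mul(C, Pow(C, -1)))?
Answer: Rational(2787504199374945, 13779646193) ≈ 2.0229e+5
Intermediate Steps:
Function('S')(n, W) = Mul(W, n)
Function('N')(C, P) = Add(1, Mul(Rational(98, 5), Pow(C, -1))) (Function('N')(C, P) = Add(Mul(196, Pow(Mul(C, 10), -1)), Mul(C, Pow(C, -1))) = Add(Mul(196, Pow(Mul(10, C), -1)), 1) = Add(Mul(196, Mul(Rational(1, 10), Pow(C, -1))), 1) = Add(Mul(Rational(98, 5), Pow(C, -1)), 1) = Add(1, Mul(Rational(98, 5), Pow(C, -1))))
Add(Mul(Add(Mul(297, 588), 924), Pow(-4235981, -1)), Mul(208575, Pow(Function('N')(631, -1770), -1))) = Add(Mul(Add(Mul(297, 588), 924), Pow(-4235981, -1)), Mul(208575, Pow(Mul(Pow(631, -1), Add(Rational(98, 5), 631)), -1))) = Add(Mul(Add(174636, 924), Rational(-1, 4235981)), Mul(208575, Pow(Mul(Rational(1, 631), Rational(3253, 5)), -1))) = Add(Mul(175560, Rational(-1, 4235981)), Mul(208575, Pow(Rational(3253, 3155), -1))) = Add(Rational(-175560, 4235981), Mul(208575, Rational(3155, 3253))) = Add(Rational(-175560, 4235981), Rational(658054125, 3253)) = Rational(2787504199374945, 13779646193)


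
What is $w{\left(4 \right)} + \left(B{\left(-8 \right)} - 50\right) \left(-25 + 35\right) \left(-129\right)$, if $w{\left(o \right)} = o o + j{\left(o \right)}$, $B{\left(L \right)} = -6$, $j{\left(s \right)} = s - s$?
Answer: $72256$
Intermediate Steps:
$j{\left(s \right)} = 0$
$w{\left(o \right)} = o^{2}$ ($w{\left(o \right)} = o o + 0 = o^{2} + 0 = o^{2}$)
$w{\left(4 \right)} + \left(B{\left(-8 \right)} - 50\right) \left(-25 + 35\right) \left(-129\right) = 4^{2} + \left(-6 - 50\right) \left(-25 + 35\right) \left(-129\right) = 16 + \left(-56\right) 10 \left(-129\right) = 16 - -72240 = 16 + 72240 = 72256$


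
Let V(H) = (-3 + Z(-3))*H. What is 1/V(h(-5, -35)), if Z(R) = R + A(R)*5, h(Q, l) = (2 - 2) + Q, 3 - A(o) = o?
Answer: -1/120 ≈ -0.0083333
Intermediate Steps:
A(o) = 3 - o
h(Q, l) = Q (h(Q, l) = 0 + Q = Q)
Z(R) = 15 - 4*R (Z(R) = R + (3 - R)*5 = R + (15 - 5*R) = 15 - 4*R)
V(H) = 24*H (V(H) = (-3 + (15 - 4*(-3)))*H = (-3 + (15 + 12))*H = (-3 + 27)*H = 24*H)
1/V(h(-5, -35)) = 1/(24*(-5)) = 1/(-120) = -1/120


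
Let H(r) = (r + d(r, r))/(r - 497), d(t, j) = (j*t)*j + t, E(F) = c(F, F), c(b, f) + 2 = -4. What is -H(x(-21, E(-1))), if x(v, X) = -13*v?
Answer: 2906709/32 ≈ 90835.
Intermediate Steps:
c(b, f) = -6 (c(b, f) = -2 - 4 = -6)
E(F) = -6
d(t, j) = t + t*j² (d(t, j) = t*j² + t = t + t*j²)
H(r) = (r + r*(1 + r²))/(-497 + r) (H(r) = (r + r*(1 + r²))/(r - 497) = (r + r*(1 + r²))/(-497 + r))
-H(x(-21, E(-1))) = -(-13*(-21))*(2 + (-13*(-21))²)/(-497 - 13*(-21)) = -273*(2 + 273²)/(-497 + 273) = -273*(2 + 74529)/(-224) = -273*(-1)*74531/224 = -1*(-2906709/32) = 2906709/32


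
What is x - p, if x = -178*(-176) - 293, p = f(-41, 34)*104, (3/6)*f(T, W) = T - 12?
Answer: 42059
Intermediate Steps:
f(T, W) = -24 + 2*T (f(T, W) = 2*(T - 12) = 2*(-12 + T) = -24 + 2*T)
p = -11024 (p = (-24 + 2*(-41))*104 = (-24 - 82)*104 = -106*104 = -11024)
x = 31035 (x = 31328 - 293 = 31035)
x - p = 31035 - 1*(-11024) = 31035 + 11024 = 42059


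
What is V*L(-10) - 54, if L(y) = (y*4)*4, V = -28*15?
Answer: 67146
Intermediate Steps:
V = -420
L(y) = 16*y (L(y) = (4*y)*4 = 16*y)
V*L(-10) - 54 = -6720*(-10) - 54 = -420*(-160) - 54 = 67200 - 54 = 67146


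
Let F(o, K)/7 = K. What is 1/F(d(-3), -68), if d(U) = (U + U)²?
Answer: -1/476 ≈ -0.0021008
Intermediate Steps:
d(U) = 4*U² (d(U) = (2*U)² = 4*U²)
F(o, K) = 7*K
1/F(d(-3), -68) = 1/(7*(-68)) = 1/(-476) = -1/476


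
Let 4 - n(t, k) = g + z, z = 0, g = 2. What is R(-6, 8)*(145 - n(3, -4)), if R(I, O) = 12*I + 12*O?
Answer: 3432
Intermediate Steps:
n(t, k) = 2 (n(t, k) = 4 - (2 + 0) = 4 - 1*2 = 4 - 2 = 2)
R(-6, 8)*(145 - n(3, -4)) = (12*(-6) + 12*8)*(145 - 1*2) = (-72 + 96)*(145 - 2) = 24*143 = 3432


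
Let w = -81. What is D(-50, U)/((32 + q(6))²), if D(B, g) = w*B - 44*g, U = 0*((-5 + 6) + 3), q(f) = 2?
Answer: 2025/578 ≈ 3.5035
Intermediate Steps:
U = 0 (U = 0*(1 + 3) = 0*4 = 0)
D(B, g) = -81*B - 44*g
D(-50, U)/((32 + q(6))²) = (-81*(-50) - 44*0)/((32 + 2)²) = (4050 + 0)/(34²) = 4050/1156 = 4050*(1/1156) = 2025/578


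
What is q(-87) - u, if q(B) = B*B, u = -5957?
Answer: 13526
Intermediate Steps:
q(B) = B**2
q(-87) - u = (-87)**2 - 1*(-5957) = 7569 + 5957 = 13526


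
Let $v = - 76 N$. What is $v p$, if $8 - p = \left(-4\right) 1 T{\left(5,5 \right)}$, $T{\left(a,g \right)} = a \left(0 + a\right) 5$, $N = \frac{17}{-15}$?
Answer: $\frac{656336}{15} \approx 43756.0$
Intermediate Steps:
$N = - \frac{17}{15}$ ($N = 17 \left(- \frac{1}{15}\right) = - \frac{17}{15} \approx -1.1333$)
$T{\left(a,g \right)} = 5 a^{2}$ ($T{\left(a,g \right)} = a a 5 = a^{2} \cdot 5 = 5 a^{2}$)
$v = \frac{1292}{15}$ ($v = \left(-76\right) \left(- \frac{17}{15}\right) = \frac{1292}{15} \approx 86.133$)
$p = 508$ ($p = 8 - \left(-4\right) 1 \cdot 5 \cdot 5^{2} = 8 - - 4 \cdot 5 \cdot 25 = 8 - \left(-4\right) 125 = 8 - -500 = 8 + 500 = 508$)
$v p = \frac{1292}{15} \cdot 508 = \frac{656336}{15}$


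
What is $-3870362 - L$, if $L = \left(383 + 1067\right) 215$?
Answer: $-4182112$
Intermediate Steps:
$L = 311750$ ($L = 1450 \cdot 215 = 311750$)
$-3870362 - L = -3870362 - 311750 = -4182112$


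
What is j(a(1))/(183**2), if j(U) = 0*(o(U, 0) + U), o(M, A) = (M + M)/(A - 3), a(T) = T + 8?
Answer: 0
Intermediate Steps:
a(T) = 8 + T
o(M, A) = 2*M/(-3 + A) (o(M, A) = (2*M)/(-3 + A) = 2*M/(-3 + A))
j(U) = 0 (j(U) = 0*(2*U/(-3 + 0) + U) = 0*(2*U/(-3) + U) = 0*(2*U*(-1/3) + U) = 0*(-2*U/3 + U) = 0*(U/3) = 0)
j(a(1))/(183**2) = 0/(183**2) = 0/33489 = 0*(1/33489) = 0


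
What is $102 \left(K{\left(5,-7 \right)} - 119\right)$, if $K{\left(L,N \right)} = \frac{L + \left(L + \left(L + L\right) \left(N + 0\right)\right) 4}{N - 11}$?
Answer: $-10693$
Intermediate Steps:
$K{\left(L,N \right)} = \frac{5 L + 8 L N}{-11 + N}$ ($K{\left(L,N \right)} = \frac{L + \left(L + 2 L N\right) 4}{-11 + N} = \frac{L + \left(4 L + 8 L N\right)}{-11 + N} = \frac{5 L + 8 L N}{-11 + N}$)
$102 \left(K{\left(5,-7 \right)} - 119\right) = 102 \left(\frac{5 \left(5 + 8 \left(-7\right)\right)}{-11 - 7} - 119\right) = 102 \left(\frac{5 \left(5 - 56\right)}{-18} - 119\right) = 102 \left(5 \left(- \frac{1}{18}\right) \left(-51\right) - 119\right) = 102 \left(\frac{85}{6} - 119\right) = 102 \left(- \frac{629}{6}\right) = -10693$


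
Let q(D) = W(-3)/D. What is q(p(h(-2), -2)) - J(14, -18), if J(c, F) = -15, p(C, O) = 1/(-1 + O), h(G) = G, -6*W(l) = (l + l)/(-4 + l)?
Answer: 108/7 ≈ 15.429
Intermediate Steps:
W(l) = -l/(3*(-4 + l)) (W(l) = -(l + l)/(6*(-4 + l)) = -2*l/(6*(-4 + l)) = -l/(3*(-4 + l)))
q(D) = -1/(7*D) (q(D) = (-1*(-3)/(-12 + 3*(-3)))/D = (-1*(-3)/(-12 - 9))/D = (-1*(-3)/(-21))/D = (-1*(-3)*(-1/21))/D = -1/(7*D))
q(p(h(-2), -2)) - J(14, -18) = -1/(7*(1/(-1 - 2))) - 1*(-15) = -1/(7*(1/(-3))) + 15 = -1/(7*(-1/3)) + 15 = -1/7*(-3) + 15 = 3/7 + 15 = 108/7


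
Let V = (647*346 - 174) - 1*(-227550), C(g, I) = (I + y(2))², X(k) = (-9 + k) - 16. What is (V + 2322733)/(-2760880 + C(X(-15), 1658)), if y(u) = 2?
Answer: -924657/1760 ≈ -525.37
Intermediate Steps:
X(k) = -25 + k
C(g, I) = (2 + I)² (C(g, I) = (I + 2)² = (2 + I)²)
V = 451238 (V = (223862 - 174) + 227550 = 223688 + 227550 = 451238)
(V + 2322733)/(-2760880 + C(X(-15), 1658)) = (451238 + 2322733)/(-2760880 + (2 + 1658)²) = 2773971/(-2760880 + 1660²) = 2773971/(-2760880 + 2755600) = 2773971/(-5280) = 2773971*(-1/5280) = -924657/1760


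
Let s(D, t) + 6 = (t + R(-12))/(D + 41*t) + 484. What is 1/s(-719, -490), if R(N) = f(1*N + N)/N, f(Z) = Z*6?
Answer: 20809/9947180 ≈ 0.0020919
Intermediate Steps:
f(Z) = 6*Z
R(N) = 12 (R(N) = (6*(1*N + N))/N = (6*(N + N))/N = (6*(2*N))/N = (12*N)/N = 12)
s(D, t) = 478 + (12 + t)/(D + 41*t) (s(D, t) = -6 + ((t + 12)/(D + 41*t) + 484) = -6 + ((12 + t)/(D + 41*t) + 484) = -6 + (484 + (12 + t)/(D + 41*t)) = 478 + (12 + t)/(D + 41*t))
1/s(-719, -490) = 1/((12 + 478*(-719) + 19599*(-490))/(-719 + 41*(-490))) = 1/((12 - 343682 - 9603510)/(-719 - 20090)) = 1/(-9947180/(-20809)) = 1/(-1/20809*(-9947180)) = 1/(9947180/20809) = 20809/9947180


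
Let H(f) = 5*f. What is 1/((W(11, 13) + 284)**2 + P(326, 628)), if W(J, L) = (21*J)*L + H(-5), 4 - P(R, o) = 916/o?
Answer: 157/1670581507 ≈ 9.3979e-8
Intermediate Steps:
P(R, o) = 4 - 916/o
W(J, L) = -25 + 21*J*L (W(J, L) = (21*J)*L + 5*(-5) = 21*J*L - 25 = -25 + 21*J*L)
1/((W(11, 13) + 284)**2 + P(326, 628)) = 1/(((-25 + 21*11*13) + 284)**2 + (4 - 916/628)) = 1/(((-25 + 3003) + 284)**2 + (4 - 916*1/628)) = 1/((2978 + 284)**2 + (4 - 229/157)) = 1/(3262**2 + 399/157) = 1/(10640644 + 399/157) = 1/(1670581507/157) = 157/1670581507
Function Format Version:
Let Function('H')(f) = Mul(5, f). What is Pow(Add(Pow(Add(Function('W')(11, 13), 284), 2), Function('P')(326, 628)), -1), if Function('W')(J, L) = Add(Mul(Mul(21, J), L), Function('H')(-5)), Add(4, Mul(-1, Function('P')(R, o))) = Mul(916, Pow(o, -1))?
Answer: Rational(157, 1670581507) ≈ 9.3979e-8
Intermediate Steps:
Function('P')(R, o) = Add(4, Mul(-916, Pow(o, -1))) (Function('P')(R, o) = Add(4, Mul(-1, Mul(916, Pow(o, -1)))) = Add(4, Mul(-916, Pow(o, -1))))
Function('W')(J, L) = Add(-25, Mul(21, J, L)) (Function('W')(J, L) = Add(Mul(Mul(21, J), L), Mul(5, -5)) = Add(Mul(21, J, L), -25) = Add(-25, Mul(21, J, L)))
Pow(Add(Pow(Add(Function('W')(11, 13), 284), 2), Function('P')(326, 628)), -1) = Pow(Add(Pow(Add(Add(-25, Mul(21, 11, 13)), 284), 2), Add(4, Mul(-916, Pow(628, -1)))), -1) = Pow(Add(Pow(Add(Add(-25, 3003), 284), 2), Add(4, Mul(-916, Rational(1, 628)))), -1) = Pow(Add(Pow(Add(2978, 284), 2), Add(4, Rational(-229, 157))), -1) = Pow(Add(Pow(3262, 2), Rational(399, 157)), -1) = Pow(Add(10640644, Rational(399, 157)), -1) = Pow(Rational(1670581507, 157), -1) = Rational(157, 1670581507)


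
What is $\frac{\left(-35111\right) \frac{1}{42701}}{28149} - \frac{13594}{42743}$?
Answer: $- \frac{16341358913179}{51376677761607} \approx -0.31807$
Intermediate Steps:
$\frac{\left(-35111\right) \frac{1}{42701}}{28149} - \frac{13594}{42743} = \left(-35111\right) \frac{1}{42701} \cdot \frac{1}{28149} - \frac{13594}{42743} = \left(- \frac{35111}{42701}\right) \frac{1}{28149} - \frac{13594}{42743} = - \frac{35111}{1201990449} - \frac{13594}{42743} = - \frac{16341358913179}{51376677761607}$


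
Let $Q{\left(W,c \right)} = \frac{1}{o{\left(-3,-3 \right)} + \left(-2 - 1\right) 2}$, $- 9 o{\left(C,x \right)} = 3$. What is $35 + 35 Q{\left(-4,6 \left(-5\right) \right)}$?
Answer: $\frac{560}{19} \approx 29.474$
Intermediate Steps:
$o{\left(C,x \right)} = - \frac{1}{3}$ ($o{\left(C,x \right)} = \left(- \frac{1}{9}\right) 3 = - \frac{1}{3}$)
$Q{\left(W,c \right)} = - \frac{3}{19}$ ($Q{\left(W,c \right)} = \frac{1}{- \frac{1}{3} + \left(-2 - 1\right) 2} = \frac{1}{- \frac{1}{3} - 6} = \frac{1}{- \frac{19}{3}} = - \frac{3}{19}$)
$35 + 35 Q{\left(-4,6 \left(-5\right) \right)} = 35 + 35 \left(- \frac{3}{19}\right) = 35 - \frac{105}{19} = \frac{560}{19}$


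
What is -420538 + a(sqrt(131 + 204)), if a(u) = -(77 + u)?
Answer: -420615 - sqrt(335) ≈ -4.2063e+5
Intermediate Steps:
a(u) = -77 - u
-420538 + a(sqrt(131 + 204)) = -420538 + (-77 - sqrt(131 + 204)) = -420538 + (-77 - sqrt(335)) = -420615 - sqrt(335)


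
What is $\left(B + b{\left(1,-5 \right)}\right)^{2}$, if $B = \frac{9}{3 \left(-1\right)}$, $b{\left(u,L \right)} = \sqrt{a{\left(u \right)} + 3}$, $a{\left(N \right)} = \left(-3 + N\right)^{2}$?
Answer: $\left(3 - \sqrt{7}\right)^{2} \approx 0.12549$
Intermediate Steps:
$b{\left(u,L \right)} = \sqrt{3 + \left(-3 + u\right)^{2}}$ ($b{\left(u,L \right)} = \sqrt{\left(-3 + u\right)^{2} + 3} = \sqrt{3 + \left(-3 + u\right)^{2}}$)
$B = -3$ ($B = \frac{9}{-3} = 9 \left(- \frac{1}{3}\right) = -3$)
$\left(B + b{\left(1,-5 \right)}\right)^{2} = \left(-3 + \sqrt{3 + \left(-3 + 1\right)^{2}}\right)^{2} = \left(-3 + \sqrt{3 + \left(-2\right)^{2}}\right)^{2} = \left(-3 + \sqrt{3 + 4}\right)^{2} = \left(-3 + \sqrt{7}\right)^{2}$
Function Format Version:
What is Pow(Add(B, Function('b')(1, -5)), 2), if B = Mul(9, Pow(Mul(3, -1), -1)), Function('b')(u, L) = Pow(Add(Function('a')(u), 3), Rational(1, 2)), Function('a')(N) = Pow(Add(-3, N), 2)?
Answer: Pow(Add(3, Mul(-1, Pow(7, Rational(1, 2)))), 2) ≈ 0.12549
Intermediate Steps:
Function('b')(u, L) = Pow(Add(3, Pow(Add(-3, u), 2)), Rational(1, 2)) (Function('b')(u, L) = Pow(Add(Pow(Add(-3, u), 2), 3), Rational(1, 2)) = Pow(Add(3, Pow(Add(-3, u), 2)), Rational(1, 2)))
B = -3 (B = Mul(9, Pow(-3, -1)) = Mul(9, Rational(-1, 3)) = -3)
Pow(Add(B, Function('b')(1, -5)), 2) = Pow(Add(-3, Pow(Add(3, Pow(Add(-3, 1), 2)), Rational(1, 2))), 2) = Pow(Add(-3, Pow(Add(3, Pow(-2, 2)), Rational(1, 2))), 2) = Pow(Add(-3, Pow(Add(3, 4), Rational(1, 2))), 2) = Pow(Add(-3, Pow(7, Rational(1, 2))), 2)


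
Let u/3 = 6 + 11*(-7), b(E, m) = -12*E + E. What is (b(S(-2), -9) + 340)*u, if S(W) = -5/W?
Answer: -133125/2 ≈ -66563.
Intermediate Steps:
b(E, m) = -11*E
u = -213 (u = 3*(6 + 11*(-7)) = 3*(6 - 77) = 3*(-71) = -213)
(b(S(-2), -9) + 340)*u = (-(-55)/(-2) + 340)*(-213) = (-(-55)*(-1)/2 + 340)*(-213) = (-11*5/2 + 340)*(-213) = (-55/2 + 340)*(-213) = (625/2)*(-213) = -133125/2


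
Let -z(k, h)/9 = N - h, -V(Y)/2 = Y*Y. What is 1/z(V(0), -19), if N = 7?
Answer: -1/234 ≈ -0.0042735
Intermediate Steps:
V(Y) = -2*Y² (V(Y) = -2*Y*Y = -2*Y²)
z(k, h) = -63 + 9*h (z(k, h) = -9*(7 - h) = -63 + 9*h)
1/z(V(0), -19) = 1/(-63 + 9*(-19)) = 1/(-63 - 171) = 1/(-234) = -1/234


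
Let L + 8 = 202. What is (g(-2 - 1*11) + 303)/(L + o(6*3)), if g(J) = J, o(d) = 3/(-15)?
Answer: 1450/969 ≈ 1.4964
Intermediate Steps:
L = 194 (L = -8 + 202 = 194)
o(d) = -1/5 (o(d) = 3*(-1/15) = -1/5)
(g(-2 - 1*11) + 303)/(L + o(6*3)) = ((-2 - 1*11) + 303)/(194 - 1/5) = ((-2 - 11) + 303)/(969/5) = (-13 + 303)*(5/969) = 290*(5/969) = 1450/969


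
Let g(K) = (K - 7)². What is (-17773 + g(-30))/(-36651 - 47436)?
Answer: 5468/28029 ≈ 0.19508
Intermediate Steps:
g(K) = (-7 + K)²
(-17773 + g(-30))/(-36651 - 47436) = (-17773 + (-7 - 30)²)/(-36651 - 47436) = (-17773 + (-37)²)/(-84087) = (-17773 + 1369)*(-1/84087) = -16404*(-1/84087) = 5468/28029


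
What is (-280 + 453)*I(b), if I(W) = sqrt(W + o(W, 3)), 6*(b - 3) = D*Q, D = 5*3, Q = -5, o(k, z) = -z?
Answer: 865*I*sqrt(2)/2 ≈ 611.65*I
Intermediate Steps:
D = 15
b = -19/2 (b = 3 + (15*(-5))/6 = 3 + (1/6)*(-75) = 3 - 25/2 = -19/2 ≈ -9.5000)
I(W) = sqrt(-3 + W) (I(W) = sqrt(W - 1*3) = sqrt(W - 3) = sqrt(-3 + W))
(-280 + 453)*I(b) = (-280 + 453)*sqrt(-3 - 19/2) = 173*sqrt(-25/2) = 173*(5*I*sqrt(2)/2) = 865*I*sqrt(2)/2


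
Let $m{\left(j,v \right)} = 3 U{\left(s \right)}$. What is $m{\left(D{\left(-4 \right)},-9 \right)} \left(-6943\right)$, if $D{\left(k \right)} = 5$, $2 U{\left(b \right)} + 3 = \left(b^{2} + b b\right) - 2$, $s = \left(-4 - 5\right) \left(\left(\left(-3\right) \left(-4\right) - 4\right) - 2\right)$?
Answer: $- \frac{121370583}{2} \approx -6.0685 \cdot 10^{7}$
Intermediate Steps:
$s = -54$ ($s = - 9 \left(\left(12 - 4\right) - 2\right) = - 9 \left(8 - 2\right) = \left(-9\right) 6 = -54$)
$U{\left(b \right)} = - \frac{5}{2} + b^{2}$ ($U{\left(b \right)} = - \frac{3}{2} + \frac{\left(b^{2} + b b\right) - 2}{2} = - \frac{3}{2} + \frac{\left(b^{2} + b^{2}\right) - 2}{2} = - \frac{3}{2} + \frac{2 b^{2} - 2}{2} = - \frac{3}{2} + \frac{-2 + 2 b^{2}}{2} = - \frac{3}{2} + \left(-1 + b^{2}\right) = - \frac{5}{2} + b^{2}$)
$m{\left(j,v \right)} = \frac{17481}{2}$ ($m{\left(j,v \right)} = 3 \left(- \frac{5}{2} + \left(-54\right)^{2}\right) = 3 \left(- \frac{5}{2} + 2916\right) = 3 \cdot \frac{5827}{2} = \frac{17481}{2}$)
$m{\left(D{\left(-4 \right)},-9 \right)} \left(-6943\right) = \frac{17481}{2} \left(-6943\right) = - \frac{121370583}{2}$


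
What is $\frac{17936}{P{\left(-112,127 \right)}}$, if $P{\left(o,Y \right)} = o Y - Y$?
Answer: $- \frac{17936}{14351} \approx -1.2498$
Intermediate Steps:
$P{\left(o,Y \right)} = - Y + Y o$ ($P{\left(o,Y \right)} = Y o - Y = - Y + Y o$)
$\frac{17936}{P{\left(-112,127 \right)}} = \frac{17936}{127 \left(-1 - 112\right)} = \frac{17936}{127 \left(-113\right)} = \frac{17936}{-14351} = 17936 \left(- \frac{1}{14351}\right) = - \frac{17936}{14351}$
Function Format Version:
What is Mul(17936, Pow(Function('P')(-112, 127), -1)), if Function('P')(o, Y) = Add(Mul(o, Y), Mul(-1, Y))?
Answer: Rational(-17936, 14351) ≈ -1.2498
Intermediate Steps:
Function('P')(o, Y) = Add(Mul(-1, Y), Mul(Y, o)) (Function('P')(o, Y) = Add(Mul(Y, o), Mul(-1, Y)) = Add(Mul(-1, Y), Mul(Y, o)))
Mul(17936, Pow(Function('P')(-112, 127), -1)) = Mul(17936, Pow(Mul(127, Add(-1, -112)), -1)) = Mul(17936, Pow(Mul(127, -113), -1)) = Mul(17936, Pow(-14351, -1)) = Mul(17936, Rational(-1, 14351)) = Rational(-17936, 14351)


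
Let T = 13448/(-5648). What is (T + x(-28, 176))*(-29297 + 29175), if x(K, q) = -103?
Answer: 4538339/353 ≈ 12856.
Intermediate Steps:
T = -1681/706 (T = 13448*(-1/5648) = -1681/706 ≈ -2.3810)
(T + x(-28, 176))*(-29297 + 29175) = (-1681/706 - 103)*(-29297 + 29175) = -74399/706*(-122) = 4538339/353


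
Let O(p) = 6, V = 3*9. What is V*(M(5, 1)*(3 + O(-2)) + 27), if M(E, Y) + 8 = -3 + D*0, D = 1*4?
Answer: -1944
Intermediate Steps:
V = 27
D = 4
M(E, Y) = -11 (M(E, Y) = -8 + (-3 + 4*0) = -8 + (-3 + 0) = -8 - 3 = -11)
V*(M(5, 1)*(3 + O(-2)) + 27) = 27*(-11*(3 + 6) + 27) = 27*(-11*9 + 27) = 27*(-99 + 27) = 27*(-72) = -1944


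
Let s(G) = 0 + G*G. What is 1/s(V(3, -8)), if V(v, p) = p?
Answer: 1/64 ≈ 0.015625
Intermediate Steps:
s(G) = G² (s(G) = 0 + G² = G²)
1/s(V(3, -8)) = 1/((-8)²) = 1/64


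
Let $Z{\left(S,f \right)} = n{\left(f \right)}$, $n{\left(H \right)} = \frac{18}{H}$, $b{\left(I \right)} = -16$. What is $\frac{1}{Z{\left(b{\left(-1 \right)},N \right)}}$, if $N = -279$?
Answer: $- \frac{31}{2} \approx -15.5$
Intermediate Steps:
$Z{\left(S,f \right)} = \frac{18}{f}$
$\frac{1}{Z{\left(b{\left(-1 \right)},N \right)}} = \frac{1}{18 \frac{1}{-279}} = \frac{1}{18 \left(- \frac{1}{279}\right)} = \frac{1}{- \frac{2}{31}} = - \frac{31}{2}$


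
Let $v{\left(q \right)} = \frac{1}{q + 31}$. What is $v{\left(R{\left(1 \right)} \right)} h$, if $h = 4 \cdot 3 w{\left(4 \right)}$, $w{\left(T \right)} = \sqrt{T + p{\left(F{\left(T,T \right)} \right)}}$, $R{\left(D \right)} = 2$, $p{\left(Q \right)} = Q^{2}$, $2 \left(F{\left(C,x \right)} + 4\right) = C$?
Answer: $\frac{8 \sqrt{2}}{11} \approx 1.0285$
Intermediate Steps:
$F{\left(C,x \right)} = -4 + \frac{C}{2}$
$v{\left(q \right)} = \frac{1}{31 + q}$
$w{\left(T \right)} = \sqrt{T + \left(-4 + \frac{T}{2}\right)^{2}}$
$h = 24 \sqrt{2}$ ($h = 4 \cdot 3 \frac{\sqrt{\left(-8 + 4\right)^{2} + 4 \cdot 4}}{2} = 12 \frac{\sqrt{\left(-4\right)^{2} + 16}}{2} = 12 \frac{\sqrt{16 + 16}}{2} = 12 \frac{\sqrt{32}}{2} = 12 \frac{4 \sqrt{2}}{2} = 12 \cdot 2 \sqrt{2} = 24 \sqrt{2} \approx 33.941$)
$v{\left(R{\left(1 \right)} \right)} h = \frac{24 \sqrt{2}}{31 + 2} = \frac{24 \sqrt{2}}{33} = \frac{8 \sqrt{2}}{11}$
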